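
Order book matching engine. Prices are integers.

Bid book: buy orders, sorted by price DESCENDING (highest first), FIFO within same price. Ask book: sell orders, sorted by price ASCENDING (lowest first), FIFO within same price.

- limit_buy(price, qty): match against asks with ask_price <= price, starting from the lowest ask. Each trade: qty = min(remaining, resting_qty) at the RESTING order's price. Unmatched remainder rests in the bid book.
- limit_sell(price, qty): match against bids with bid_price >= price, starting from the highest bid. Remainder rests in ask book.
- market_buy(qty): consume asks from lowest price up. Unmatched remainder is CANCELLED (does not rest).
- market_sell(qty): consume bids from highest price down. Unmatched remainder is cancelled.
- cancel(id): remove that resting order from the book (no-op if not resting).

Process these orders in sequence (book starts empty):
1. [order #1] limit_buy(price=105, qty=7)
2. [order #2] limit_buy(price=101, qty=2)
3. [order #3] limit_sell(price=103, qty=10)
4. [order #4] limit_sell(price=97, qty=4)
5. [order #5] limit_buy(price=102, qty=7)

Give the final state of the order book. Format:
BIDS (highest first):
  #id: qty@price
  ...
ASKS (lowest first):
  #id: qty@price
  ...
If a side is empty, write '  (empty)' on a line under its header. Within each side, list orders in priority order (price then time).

Answer: BIDS (highest first):
  #5: 5@102
ASKS (lowest first):
  #3: 3@103

Derivation:
After op 1 [order #1] limit_buy(price=105, qty=7): fills=none; bids=[#1:7@105] asks=[-]
After op 2 [order #2] limit_buy(price=101, qty=2): fills=none; bids=[#1:7@105 #2:2@101] asks=[-]
After op 3 [order #3] limit_sell(price=103, qty=10): fills=#1x#3:7@105; bids=[#2:2@101] asks=[#3:3@103]
After op 4 [order #4] limit_sell(price=97, qty=4): fills=#2x#4:2@101; bids=[-] asks=[#4:2@97 #3:3@103]
After op 5 [order #5] limit_buy(price=102, qty=7): fills=#5x#4:2@97; bids=[#5:5@102] asks=[#3:3@103]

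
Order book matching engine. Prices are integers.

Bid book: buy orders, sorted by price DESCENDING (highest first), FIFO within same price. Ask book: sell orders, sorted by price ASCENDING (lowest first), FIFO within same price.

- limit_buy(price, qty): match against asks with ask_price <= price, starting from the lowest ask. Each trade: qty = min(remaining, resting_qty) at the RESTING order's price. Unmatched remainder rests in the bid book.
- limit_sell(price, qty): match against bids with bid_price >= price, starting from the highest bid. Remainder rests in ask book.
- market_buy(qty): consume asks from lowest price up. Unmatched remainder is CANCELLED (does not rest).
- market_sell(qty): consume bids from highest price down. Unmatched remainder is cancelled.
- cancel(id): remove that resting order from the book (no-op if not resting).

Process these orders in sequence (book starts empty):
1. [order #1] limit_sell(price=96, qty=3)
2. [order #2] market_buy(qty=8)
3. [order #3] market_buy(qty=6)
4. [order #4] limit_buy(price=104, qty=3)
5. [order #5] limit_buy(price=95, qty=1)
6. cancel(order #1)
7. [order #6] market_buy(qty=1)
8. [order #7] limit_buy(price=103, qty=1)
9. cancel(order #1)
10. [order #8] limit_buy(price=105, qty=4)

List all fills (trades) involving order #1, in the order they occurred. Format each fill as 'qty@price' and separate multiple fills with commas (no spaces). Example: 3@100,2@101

Answer: 3@96

Derivation:
After op 1 [order #1] limit_sell(price=96, qty=3): fills=none; bids=[-] asks=[#1:3@96]
After op 2 [order #2] market_buy(qty=8): fills=#2x#1:3@96; bids=[-] asks=[-]
After op 3 [order #3] market_buy(qty=6): fills=none; bids=[-] asks=[-]
After op 4 [order #4] limit_buy(price=104, qty=3): fills=none; bids=[#4:3@104] asks=[-]
After op 5 [order #5] limit_buy(price=95, qty=1): fills=none; bids=[#4:3@104 #5:1@95] asks=[-]
After op 6 cancel(order #1): fills=none; bids=[#4:3@104 #5:1@95] asks=[-]
After op 7 [order #6] market_buy(qty=1): fills=none; bids=[#4:3@104 #5:1@95] asks=[-]
After op 8 [order #7] limit_buy(price=103, qty=1): fills=none; bids=[#4:3@104 #7:1@103 #5:1@95] asks=[-]
After op 9 cancel(order #1): fills=none; bids=[#4:3@104 #7:1@103 #5:1@95] asks=[-]
After op 10 [order #8] limit_buy(price=105, qty=4): fills=none; bids=[#8:4@105 #4:3@104 #7:1@103 #5:1@95] asks=[-]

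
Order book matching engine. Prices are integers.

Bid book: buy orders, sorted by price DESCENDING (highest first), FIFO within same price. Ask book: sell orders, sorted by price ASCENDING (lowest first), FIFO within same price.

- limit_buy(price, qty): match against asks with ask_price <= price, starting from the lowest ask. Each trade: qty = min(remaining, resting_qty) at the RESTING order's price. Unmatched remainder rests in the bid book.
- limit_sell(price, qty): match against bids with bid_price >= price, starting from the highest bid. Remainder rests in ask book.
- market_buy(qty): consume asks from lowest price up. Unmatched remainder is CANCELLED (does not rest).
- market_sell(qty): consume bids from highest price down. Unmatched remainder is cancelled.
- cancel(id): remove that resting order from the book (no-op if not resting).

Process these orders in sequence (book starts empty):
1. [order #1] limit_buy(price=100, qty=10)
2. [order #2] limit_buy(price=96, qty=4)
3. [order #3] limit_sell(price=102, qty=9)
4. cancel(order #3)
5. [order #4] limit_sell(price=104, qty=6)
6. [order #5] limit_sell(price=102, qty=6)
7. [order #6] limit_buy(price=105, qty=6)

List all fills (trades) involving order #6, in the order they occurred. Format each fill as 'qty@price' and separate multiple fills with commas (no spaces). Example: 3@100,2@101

Answer: 6@102

Derivation:
After op 1 [order #1] limit_buy(price=100, qty=10): fills=none; bids=[#1:10@100] asks=[-]
After op 2 [order #2] limit_buy(price=96, qty=4): fills=none; bids=[#1:10@100 #2:4@96] asks=[-]
After op 3 [order #3] limit_sell(price=102, qty=9): fills=none; bids=[#1:10@100 #2:4@96] asks=[#3:9@102]
After op 4 cancel(order #3): fills=none; bids=[#1:10@100 #2:4@96] asks=[-]
After op 5 [order #4] limit_sell(price=104, qty=6): fills=none; bids=[#1:10@100 #2:4@96] asks=[#4:6@104]
After op 6 [order #5] limit_sell(price=102, qty=6): fills=none; bids=[#1:10@100 #2:4@96] asks=[#5:6@102 #4:6@104]
After op 7 [order #6] limit_buy(price=105, qty=6): fills=#6x#5:6@102; bids=[#1:10@100 #2:4@96] asks=[#4:6@104]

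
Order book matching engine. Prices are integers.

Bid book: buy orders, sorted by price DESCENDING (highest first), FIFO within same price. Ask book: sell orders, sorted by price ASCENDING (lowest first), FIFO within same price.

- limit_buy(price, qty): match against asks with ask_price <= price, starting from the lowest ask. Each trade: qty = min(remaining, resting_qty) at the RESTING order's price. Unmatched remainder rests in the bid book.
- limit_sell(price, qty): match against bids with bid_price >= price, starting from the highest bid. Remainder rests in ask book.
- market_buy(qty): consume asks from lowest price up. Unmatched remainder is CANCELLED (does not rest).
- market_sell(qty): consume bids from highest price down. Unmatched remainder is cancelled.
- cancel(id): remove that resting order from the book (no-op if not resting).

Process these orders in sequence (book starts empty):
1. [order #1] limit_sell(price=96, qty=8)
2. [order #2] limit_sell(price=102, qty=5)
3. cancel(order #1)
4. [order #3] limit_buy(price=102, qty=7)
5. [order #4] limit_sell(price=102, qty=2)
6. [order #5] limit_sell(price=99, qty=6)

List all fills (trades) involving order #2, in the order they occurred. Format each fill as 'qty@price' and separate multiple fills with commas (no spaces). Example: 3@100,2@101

After op 1 [order #1] limit_sell(price=96, qty=8): fills=none; bids=[-] asks=[#1:8@96]
After op 2 [order #2] limit_sell(price=102, qty=5): fills=none; bids=[-] asks=[#1:8@96 #2:5@102]
After op 3 cancel(order #1): fills=none; bids=[-] asks=[#2:5@102]
After op 4 [order #3] limit_buy(price=102, qty=7): fills=#3x#2:5@102; bids=[#3:2@102] asks=[-]
After op 5 [order #4] limit_sell(price=102, qty=2): fills=#3x#4:2@102; bids=[-] asks=[-]
After op 6 [order #5] limit_sell(price=99, qty=6): fills=none; bids=[-] asks=[#5:6@99]

Answer: 5@102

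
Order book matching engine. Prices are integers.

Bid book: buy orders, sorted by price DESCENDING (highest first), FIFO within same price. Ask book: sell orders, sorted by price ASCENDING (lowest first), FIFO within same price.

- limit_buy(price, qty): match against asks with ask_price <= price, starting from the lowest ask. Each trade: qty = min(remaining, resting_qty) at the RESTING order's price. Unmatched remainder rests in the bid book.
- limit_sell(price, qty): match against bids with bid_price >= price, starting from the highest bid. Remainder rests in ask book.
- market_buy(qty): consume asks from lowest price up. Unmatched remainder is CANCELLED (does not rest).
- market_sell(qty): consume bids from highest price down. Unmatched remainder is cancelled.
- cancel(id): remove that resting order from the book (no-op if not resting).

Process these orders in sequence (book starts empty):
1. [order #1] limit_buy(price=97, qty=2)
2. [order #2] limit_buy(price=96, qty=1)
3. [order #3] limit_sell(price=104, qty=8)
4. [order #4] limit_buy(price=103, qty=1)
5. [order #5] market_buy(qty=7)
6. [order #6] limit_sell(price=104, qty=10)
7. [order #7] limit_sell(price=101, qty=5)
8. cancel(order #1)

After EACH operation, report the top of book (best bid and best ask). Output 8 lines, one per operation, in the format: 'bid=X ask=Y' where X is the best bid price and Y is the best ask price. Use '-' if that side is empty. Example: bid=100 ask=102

After op 1 [order #1] limit_buy(price=97, qty=2): fills=none; bids=[#1:2@97] asks=[-]
After op 2 [order #2] limit_buy(price=96, qty=1): fills=none; bids=[#1:2@97 #2:1@96] asks=[-]
After op 3 [order #3] limit_sell(price=104, qty=8): fills=none; bids=[#1:2@97 #2:1@96] asks=[#3:8@104]
After op 4 [order #4] limit_buy(price=103, qty=1): fills=none; bids=[#4:1@103 #1:2@97 #2:1@96] asks=[#3:8@104]
After op 5 [order #5] market_buy(qty=7): fills=#5x#3:7@104; bids=[#4:1@103 #1:2@97 #2:1@96] asks=[#3:1@104]
After op 6 [order #6] limit_sell(price=104, qty=10): fills=none; bids=[#4:1@103 #1:2@97 #2:1@96] asks=[#3:1@104 #6:10@104]
After op 7 [order #7] limit_sell(price=101, qty=5): fills=#4x#7:1@103; bids=[#1:2@97 #2:1@96] asks=[#7:4@101 #3:1@104 #6:10@104]
After op 8 cancel(order #1): fills=none; bids=[#2:1@96] asks=[#7:4@101 #3:1@104 #6:10@104]

Answer: bid=97 ask=-
bid=97 ask=-
bid=97 ask=104
bid=103 ask=104
bid=103 ask=104
bid=103 ask=104
bid=97 ask=101
bid=96 ask=101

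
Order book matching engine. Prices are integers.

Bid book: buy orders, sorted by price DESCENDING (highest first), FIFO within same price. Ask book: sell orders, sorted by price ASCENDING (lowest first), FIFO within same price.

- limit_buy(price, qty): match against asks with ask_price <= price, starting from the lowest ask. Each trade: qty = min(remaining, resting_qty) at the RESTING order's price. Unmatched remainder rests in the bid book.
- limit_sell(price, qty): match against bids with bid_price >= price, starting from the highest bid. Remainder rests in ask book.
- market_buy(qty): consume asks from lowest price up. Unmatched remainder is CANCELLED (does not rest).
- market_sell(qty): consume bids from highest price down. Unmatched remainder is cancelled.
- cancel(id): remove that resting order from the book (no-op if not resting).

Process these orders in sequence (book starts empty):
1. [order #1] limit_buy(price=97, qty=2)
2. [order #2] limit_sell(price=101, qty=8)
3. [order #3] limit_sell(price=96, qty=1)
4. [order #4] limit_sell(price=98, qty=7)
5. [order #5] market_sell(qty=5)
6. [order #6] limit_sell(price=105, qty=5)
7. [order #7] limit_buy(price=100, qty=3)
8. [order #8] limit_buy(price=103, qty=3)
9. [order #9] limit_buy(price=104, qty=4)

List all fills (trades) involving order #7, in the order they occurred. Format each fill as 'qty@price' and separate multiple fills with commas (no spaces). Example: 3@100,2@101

After op 1 [order #1] limit_buy(price=97, qty=2): fills=none; bids=[#1:2@97] asks=[-]
After op 2 [order #2] limit_sell(price=101, qty=8): fills=none; bids=[#1:2@97] asks=[#2:8@101]
After op 3 [order #3] limit_sell(price=96, qty=1): fills=#1x#3:1@97; bids=[#1:1@97] asks=[#2:8@101]
After op 4 [order #4] limit_sell(price=98, qty=7): fills=none; bids=[#1:1@97] asks=[#4:7@98 #2:8@101]
After op 5 [order #5] market_sell(qty=5): fills=#1x#5:1@97; bids=[-] asks=[#4:7@98 #2:8@101]
After op 6 [order #6] limit_sell(price=105, qty=5): fills=none; bids=[-] asks=[#4:7@98 #2:8@101 #6:5@105]
After op 7 [order #7] limit_buy(price=100, qty=3): fills=#7x#4:3@98; bids=[-] asks=[#4:4@98 #2:8@101 #6:5@105]
After op 8 [order #8] limit_buy(price=103, qty=3): fills=#8x#4:3@98; bids=[-] asks=[#4:1@98 #2:8@101 #6:5@105]
After op 9 [order #9] limit_buy(price=104, qty=4): fills=#9x#4:1@98 #9x#2:3@101; bids=[-] asks=[#2:5@101 #6:5@105]

Answer: 3@98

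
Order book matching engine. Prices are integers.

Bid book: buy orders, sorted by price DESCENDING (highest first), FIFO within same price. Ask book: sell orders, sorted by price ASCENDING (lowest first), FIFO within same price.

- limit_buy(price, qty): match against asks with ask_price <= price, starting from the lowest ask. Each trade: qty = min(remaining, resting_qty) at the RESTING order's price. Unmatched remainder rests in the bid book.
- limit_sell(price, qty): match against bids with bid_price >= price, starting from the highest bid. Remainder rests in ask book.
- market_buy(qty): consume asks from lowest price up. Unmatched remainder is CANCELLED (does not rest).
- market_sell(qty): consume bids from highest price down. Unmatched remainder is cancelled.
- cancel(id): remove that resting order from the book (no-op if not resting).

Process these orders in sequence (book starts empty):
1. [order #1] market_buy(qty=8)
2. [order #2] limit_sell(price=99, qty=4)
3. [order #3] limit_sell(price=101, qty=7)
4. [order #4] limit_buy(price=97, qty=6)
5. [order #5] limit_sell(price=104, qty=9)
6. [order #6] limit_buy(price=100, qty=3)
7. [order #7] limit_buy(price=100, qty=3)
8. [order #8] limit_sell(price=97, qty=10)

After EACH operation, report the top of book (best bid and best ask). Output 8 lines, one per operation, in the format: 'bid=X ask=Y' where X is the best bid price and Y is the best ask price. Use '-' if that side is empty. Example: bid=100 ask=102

Answer: bid=- ask=-
bid=- ask=99
bid=- ask=99
bid=97 ask=99
bid=97 ask=99
bid=97 ask=99
bid=100 ask=101
bid=- ask=97

Derivation:
After op 1 [order #1] market_buy(qty=8): fills=none; bids=[-] asks=[-]
After op 2 [order #2] limit_sell(price=99, qty=4): fills=none; bids=[-] asks=[#2:4@99]
After op 3 [order #3] limit_sell(price=101, qty=7): fills=none; bids=[-] asks=[#2:4@99 #3:7@101]
After op 4 [order #4] limit_buy(price=97, qty=6): fills=none; bids=[#4:6@97] asks=[#2:4@99 #3:7@101]
After op 5 [order #5] limit_sell(price=104, qty=9): fills=none; bids=[#4:6@97] asks=[#2:4@99 #3:7@101 #5:9@104]
After op 6 [order #6] limit_buy(price=100, qty=3): fills=#6x#2:3@99; bids=[#4:6@97] asks=[#2:1@99 #3:7@101 #5:9@104]
After op 7 [order #7] limit_buy(price=100, qty=3): fills=#7x#2:1@99; bids=[#7:2@100 #4:6@97] asks=[#3:7@101 #5:9@104]
After op 8 [order #8] limit_sell(price=97, qty=10): fills=#7x#8:2@100 #4x#8:6@97; bids=[-] asks=[#8:2@97 #3:7@101 #5:9@104]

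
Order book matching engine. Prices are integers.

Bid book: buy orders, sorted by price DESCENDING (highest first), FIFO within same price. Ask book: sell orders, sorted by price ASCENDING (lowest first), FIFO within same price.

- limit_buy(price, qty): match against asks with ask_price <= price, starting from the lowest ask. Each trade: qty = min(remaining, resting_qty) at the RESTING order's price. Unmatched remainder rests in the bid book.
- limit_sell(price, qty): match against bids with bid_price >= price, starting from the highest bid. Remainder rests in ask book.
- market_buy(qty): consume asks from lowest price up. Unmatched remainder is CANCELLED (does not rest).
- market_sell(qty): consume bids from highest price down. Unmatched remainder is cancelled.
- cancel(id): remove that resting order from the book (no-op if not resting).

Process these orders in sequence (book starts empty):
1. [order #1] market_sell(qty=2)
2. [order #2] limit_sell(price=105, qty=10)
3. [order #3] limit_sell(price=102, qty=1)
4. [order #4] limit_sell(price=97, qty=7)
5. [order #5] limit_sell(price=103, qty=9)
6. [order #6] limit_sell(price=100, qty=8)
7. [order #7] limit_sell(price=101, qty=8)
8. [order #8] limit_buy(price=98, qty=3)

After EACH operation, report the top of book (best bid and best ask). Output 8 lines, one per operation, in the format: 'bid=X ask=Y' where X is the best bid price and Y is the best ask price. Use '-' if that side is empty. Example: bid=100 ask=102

Answer: bid=- ask=-
bid=- ask=105
bid=- ask=102
bid=- ask=97
bid=- ask=97
bid=- ask=97
bid=- ask=97
bid=- ask=97

Derivation:
After op 1 [order #1] market_sell(qty=2): fills=none; bids=[-] asks=[-]
After op 2 [order #2] limit_sell(price=105, qty=10): fills=none; bids=[-] asks=[#2:10@105]
After op 3 [order #3] limit_sell(price=102, qty=1): fills=none; bids=[-] asks=[#3:1@102 #2:10@105]
After op 4 [order #4] limit_sell(price=97, qty=7): fills=none; bids=[-] asks=[#4:7@97 #3:1@102 #2:10@105]
After op 5 [order #5] limit_sell(price=103, qty=9): fills=none; bids=[-] asks=[#4:7@97 #3:1@102 #5:9@103 #2:10@105]
After op 6 [order #6] limit_sell(price=100, qty=8): fills=none; bids=[-] asks=[#4:7@97 #6:8@100 #3:1@102 #5:9@103 #2:10@105]
After op 7 [order #7] limit_sell(price=101, qty=8): fills=none; bids=[-] asks=[#4:7@97 #6:8@100 #7:8@101 #3:1@102 #5:9@103 #2:10@105]
After op 8 [order #8] limit_buy(price=98, qty=3): fills=#8x#4:3@97; bids=[-] asks=[#4:4@97 #6:8@100 #7:8@101 #3:1@102 #5:9@103 #2:10@105]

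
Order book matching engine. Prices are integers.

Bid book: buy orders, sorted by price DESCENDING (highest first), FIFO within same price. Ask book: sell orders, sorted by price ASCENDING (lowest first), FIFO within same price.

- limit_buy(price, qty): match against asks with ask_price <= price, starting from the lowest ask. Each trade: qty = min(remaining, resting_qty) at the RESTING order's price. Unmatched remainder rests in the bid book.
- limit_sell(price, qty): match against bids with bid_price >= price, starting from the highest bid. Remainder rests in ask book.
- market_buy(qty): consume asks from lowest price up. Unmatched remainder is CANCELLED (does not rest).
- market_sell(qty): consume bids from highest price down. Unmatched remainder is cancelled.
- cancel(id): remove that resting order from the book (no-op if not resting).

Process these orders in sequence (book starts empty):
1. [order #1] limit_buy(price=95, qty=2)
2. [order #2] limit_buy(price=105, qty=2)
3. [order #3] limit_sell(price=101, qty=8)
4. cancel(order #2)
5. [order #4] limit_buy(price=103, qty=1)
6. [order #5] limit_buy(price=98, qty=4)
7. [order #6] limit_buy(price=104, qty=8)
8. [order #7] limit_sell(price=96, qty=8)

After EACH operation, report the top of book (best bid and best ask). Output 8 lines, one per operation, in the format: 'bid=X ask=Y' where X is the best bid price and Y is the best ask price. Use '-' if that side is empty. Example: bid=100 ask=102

Answer: bid=95 ask=-
bid=105 ask=-
bid=95 ask=101
bid=95 ask=101
bid=95 ask=101
bid=98 ask=101
bid=104 ask=-
bid=95 ask=96

Derivation:
After op 1 [order #1] limit_buy(price=95, qty=2): fills=none; bids=[#1:2@95] asks=[-]
After op 2 [order #2] limit_buy(price=105, qty=2): fills=none; bids=[#2:2@105 #1:2@95] asks=[-]
After op 3 [order #3] limit_sell(price=101, qty=8): fills=#2x#3:2@105; bids=[#1:2@95] asks=[#3:6@101]
After op 4 cancel(order #2): fills=none; bids=[#1:2@95] asks=[#3:6@101]
After op 5 [order #4] limit_buy(price=103, qty=1): fills=#4x#3:1@101; bids=[#1:2@95] asks=[#3:5@101]
After op 6 [order #5] limit_buy(price=98, qty=4): fills=none; bids=[#5:4@98 #1:2@95] asks=[#3:5@101]
After op 7 [order #6] limit_buy(price=104, qty=8): fills=#6x#3:5@101; bids=[#6:3@104 #5:4@98 #1:2@95] asks=[-]
After op 8 [order #7] limit_sell(price=96, qty=8): fills=#6x#7:3@104 #5x#7:4@98; bids=[#1:2@95] asks=[#7:1@96]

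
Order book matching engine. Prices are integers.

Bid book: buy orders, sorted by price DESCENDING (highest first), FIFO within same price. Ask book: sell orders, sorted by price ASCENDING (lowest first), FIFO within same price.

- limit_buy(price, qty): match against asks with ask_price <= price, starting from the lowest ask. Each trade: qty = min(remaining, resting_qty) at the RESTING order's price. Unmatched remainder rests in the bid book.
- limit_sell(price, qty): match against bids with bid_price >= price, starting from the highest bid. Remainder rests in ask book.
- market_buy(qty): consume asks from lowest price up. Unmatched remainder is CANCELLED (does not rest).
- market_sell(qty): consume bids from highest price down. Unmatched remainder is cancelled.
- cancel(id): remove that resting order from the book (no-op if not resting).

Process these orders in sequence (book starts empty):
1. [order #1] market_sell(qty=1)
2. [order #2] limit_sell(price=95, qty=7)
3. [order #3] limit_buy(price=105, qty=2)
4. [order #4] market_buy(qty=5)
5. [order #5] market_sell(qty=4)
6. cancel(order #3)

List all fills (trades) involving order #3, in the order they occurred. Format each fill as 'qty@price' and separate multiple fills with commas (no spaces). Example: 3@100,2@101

Answer: 2@95

Derivation:
After op 1 [order #1] market_sell(qty=1): fills=none; bids=[-] asks=[-]
After op 2 [order #2] limit_sell(price=95, qty=7): fills=none; bids=[-] asks=[#2:7@95]
After op 3 [order #3] limit_buy(price=105, qty=2): fills=#3x#2:2@95; bids=[-] asks=[#2:5@95]
After op 4 [order #4] market_buy(qty=5): fills=#4x#2:5@95; bids=[-] asks=[-]
After op 5 [order #5] market_sell(qty=4): fills=none; bids=[-] asks=[-]
After op 6 cancel(order #3): fills=none; bids=[-] asks=[-]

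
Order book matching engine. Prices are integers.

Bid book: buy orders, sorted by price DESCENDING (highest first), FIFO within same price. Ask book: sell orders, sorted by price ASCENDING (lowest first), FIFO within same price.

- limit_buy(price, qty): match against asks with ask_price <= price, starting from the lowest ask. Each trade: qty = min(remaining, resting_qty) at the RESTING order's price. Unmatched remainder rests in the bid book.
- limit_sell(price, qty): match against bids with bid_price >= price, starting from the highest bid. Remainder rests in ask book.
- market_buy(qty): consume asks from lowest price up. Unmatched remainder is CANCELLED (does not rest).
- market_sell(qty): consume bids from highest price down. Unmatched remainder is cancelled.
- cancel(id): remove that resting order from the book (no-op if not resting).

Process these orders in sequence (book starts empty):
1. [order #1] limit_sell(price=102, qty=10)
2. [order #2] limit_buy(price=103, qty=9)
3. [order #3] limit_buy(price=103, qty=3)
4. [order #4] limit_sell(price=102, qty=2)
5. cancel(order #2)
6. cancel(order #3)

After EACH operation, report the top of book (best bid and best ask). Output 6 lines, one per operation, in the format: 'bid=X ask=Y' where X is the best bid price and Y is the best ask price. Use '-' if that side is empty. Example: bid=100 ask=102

After op 1 [order #1] limit_sell(price=102, qty=10): fills=none; bids=[-] asks=[#1:10@102]
After op 2 [order #2] limit_buy(price=103, qty=9): fills=#2x#1:9@102; bids=[-] asks=[#1:1@102]
After op 3 [order #3] limit_buy(price=103, qty=3): fills=#3x#1:1@102; bids=[#3:2@103] asks=[-]
After op 4 [order #4] limit_sell(price=102, qty=2): fills=#3x#4:2@103; bids=[-] asks=[-]
After op 5 cancel(order #2): fills=none; bids=[-] asks=[-]
After op 6 cancel(order #3): fills=none; bids=[-] asks=[-]

Answer: bid=- ask=102
bid=- ask=102
bid=103 ask=-
bid=- ask=-
bid=- ask=-
bid=- ask=-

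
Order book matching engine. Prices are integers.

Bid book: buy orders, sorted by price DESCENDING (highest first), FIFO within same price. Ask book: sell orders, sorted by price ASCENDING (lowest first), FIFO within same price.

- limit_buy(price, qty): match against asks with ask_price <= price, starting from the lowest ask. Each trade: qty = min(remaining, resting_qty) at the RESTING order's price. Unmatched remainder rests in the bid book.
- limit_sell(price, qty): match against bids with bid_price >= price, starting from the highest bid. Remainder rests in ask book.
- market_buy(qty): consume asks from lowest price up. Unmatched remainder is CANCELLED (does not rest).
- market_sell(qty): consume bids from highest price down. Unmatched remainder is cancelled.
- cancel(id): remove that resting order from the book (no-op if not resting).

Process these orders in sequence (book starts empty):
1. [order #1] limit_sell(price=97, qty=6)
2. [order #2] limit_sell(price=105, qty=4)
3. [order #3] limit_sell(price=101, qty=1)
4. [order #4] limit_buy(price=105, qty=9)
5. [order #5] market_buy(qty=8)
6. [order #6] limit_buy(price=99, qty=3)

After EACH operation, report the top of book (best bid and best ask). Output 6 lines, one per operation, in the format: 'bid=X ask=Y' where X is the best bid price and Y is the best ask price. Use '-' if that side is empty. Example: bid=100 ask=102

Answer: bid=- ask=97
bid=- ask=97
bid=- ask=97
bid=- ask=105
bid=- ask=-
bid=99 ask=-

Derivation:
After op 1 [order #1] limit_sell(price=97, qty=6): fills=none; bids=[-] asks=[#1:6@97]
After op 2 [order #2] limit_sell(price=105, qty=4): fills=none; bids=[-] asks=[#1:6@97 #2:4@105]
After op 3 [order #3] limit_sell(price=101, qty=1): fills=none; bids=[-] asks=[#1:6@97 #3:1@101 #2:4@105]
After op 4 [order #4] limit_buy(price=105, qty=9): fills=#4x#1:6@97 #4x#3:1@101 #4x#2:2@105; bids=[-] asks=[#2:2@105]
After op 5 [order #5] market_buy(qty=8): fills=#5x#2:2@105; bids=[-] asks=[-]
After op 6 [order #6] limit_buy(price=99, qty=3): fills=none; bids=[#6:3@99] asks=[-]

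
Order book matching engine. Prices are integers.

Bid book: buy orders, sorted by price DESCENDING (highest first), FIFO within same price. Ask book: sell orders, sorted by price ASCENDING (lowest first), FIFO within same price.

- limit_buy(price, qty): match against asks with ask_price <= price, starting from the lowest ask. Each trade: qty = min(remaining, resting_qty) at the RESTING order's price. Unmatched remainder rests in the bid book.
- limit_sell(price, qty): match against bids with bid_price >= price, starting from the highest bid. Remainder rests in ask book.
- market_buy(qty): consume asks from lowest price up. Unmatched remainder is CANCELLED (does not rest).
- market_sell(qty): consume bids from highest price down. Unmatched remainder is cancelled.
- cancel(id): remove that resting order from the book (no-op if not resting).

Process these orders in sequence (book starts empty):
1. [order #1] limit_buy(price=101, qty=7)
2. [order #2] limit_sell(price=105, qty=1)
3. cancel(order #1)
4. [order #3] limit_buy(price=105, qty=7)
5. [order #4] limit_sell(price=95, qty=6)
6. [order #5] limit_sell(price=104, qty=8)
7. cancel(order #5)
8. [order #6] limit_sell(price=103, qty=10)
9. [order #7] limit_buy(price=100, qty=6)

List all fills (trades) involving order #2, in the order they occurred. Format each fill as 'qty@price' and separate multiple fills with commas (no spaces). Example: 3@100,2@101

Answer: 1@105

Derivation:
After op 1 [order #1] limit_buy(price=101, qty=7): fills=none; bids=[#1:7@101] asks=[-]
After op 2 [order #2] limit_sell(price=105, qty=1): fills=none; bids=[#1:7@101] asks=[#2:1@105]
After op 3 cancel(order #1): fills=none; bids=[-] asks=[#2:1@105]
After op 4 [order #3] limit_buy(price=105, qty=7): fills=#3x#2:1@105; bids=[#3:6@105] asks=[-]
After op 5 [order #4] limit_sell(price=95, qty=6): fills=#3x#4:6@105; bids=[-] asks=[-]
After op 6 [order #5] limit_sell(price=104, qty=8): fills=none; bids=[-] asks=[#5:8@104]
After op 7 cancel(order #5): fills=none; bids=[-] asks=[-]
After op 8 [order #6] limit_sell(price=103, qty=10): fills=none; bids=[-] asks=[#6:10@103]
After op 9 [order #7] limit_buy(price=100, qty=6): fills=none; bids=[#7:6@100] asks=[#6:10@103]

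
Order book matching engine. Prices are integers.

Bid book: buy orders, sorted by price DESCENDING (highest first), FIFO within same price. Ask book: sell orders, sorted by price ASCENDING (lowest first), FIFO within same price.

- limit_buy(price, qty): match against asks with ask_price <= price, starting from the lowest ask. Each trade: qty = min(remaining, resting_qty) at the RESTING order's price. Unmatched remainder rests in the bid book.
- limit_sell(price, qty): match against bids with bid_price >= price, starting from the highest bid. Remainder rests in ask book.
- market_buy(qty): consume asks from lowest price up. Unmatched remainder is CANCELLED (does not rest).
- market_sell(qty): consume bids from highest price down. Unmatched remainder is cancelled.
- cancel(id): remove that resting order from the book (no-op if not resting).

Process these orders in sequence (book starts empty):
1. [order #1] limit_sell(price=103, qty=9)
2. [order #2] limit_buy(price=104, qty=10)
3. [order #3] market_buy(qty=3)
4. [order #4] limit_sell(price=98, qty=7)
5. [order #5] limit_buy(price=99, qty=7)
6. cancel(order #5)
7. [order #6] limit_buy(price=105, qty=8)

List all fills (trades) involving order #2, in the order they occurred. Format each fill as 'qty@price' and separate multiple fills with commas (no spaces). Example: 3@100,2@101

Answer: 9@103,1@104

Derivation:
After op 1 [order #1] limit_sell(price=103, qty=9): fills=none; bids=[-] asks=[#1:9@103]
After op 2 [order #2] limit_buy(price=104, qty=10): fills=#2x#1:9@103; bids=[#2:1@104] asks=[-]
After op 3 [order #3] market_buy(qty=3): fills=none; bids=[#2:1@104] asks=[-]
After op 4 [order #4] limit_sell(price=98, qty=7): fills=#2x#4:1@104; bids=[-] asks=[#4:6@98]
After op 5 [order #5] limit_buy(price=99, qty=7): fills=#5x#4:6@98; bids=[#5:1@99] asks=[-]
After op 6 cancel(order #5): fills=none; bids=[-] asks=[-]
After op 7 [order #6] limit_buy(price=105, qty=8): fills=none; bids=[#6:8@105] asks=[-]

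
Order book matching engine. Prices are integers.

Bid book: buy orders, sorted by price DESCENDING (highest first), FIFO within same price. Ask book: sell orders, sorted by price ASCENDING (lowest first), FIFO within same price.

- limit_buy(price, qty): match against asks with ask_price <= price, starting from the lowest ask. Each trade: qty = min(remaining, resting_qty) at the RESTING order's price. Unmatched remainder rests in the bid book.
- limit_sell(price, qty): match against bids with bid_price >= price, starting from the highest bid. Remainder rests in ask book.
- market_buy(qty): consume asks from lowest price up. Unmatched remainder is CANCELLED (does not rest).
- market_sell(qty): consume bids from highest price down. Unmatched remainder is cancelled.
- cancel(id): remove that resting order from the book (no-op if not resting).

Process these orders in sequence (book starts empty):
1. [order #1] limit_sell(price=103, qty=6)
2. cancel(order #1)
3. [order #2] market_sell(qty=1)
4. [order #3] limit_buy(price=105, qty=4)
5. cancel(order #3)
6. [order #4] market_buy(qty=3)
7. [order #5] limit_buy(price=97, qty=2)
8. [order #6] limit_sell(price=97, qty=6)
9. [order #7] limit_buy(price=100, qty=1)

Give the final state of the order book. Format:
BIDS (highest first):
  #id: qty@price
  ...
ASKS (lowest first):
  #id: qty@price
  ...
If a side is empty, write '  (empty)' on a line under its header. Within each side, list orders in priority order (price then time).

Answer: BIDS (highest first):
  (empty)
ASKS (lowest first):
  #6: 3@97

Derivation:
After op 1 [order #1] limit_sell(price=103, qty=6): fills=none; bids=[-] asks=[#1:6@103]
After op 2 cancel(order #1): fills=none; bids=[-] asks=[-]
After op 3 [order #2] market_sell(qty=1): fills=none; bids=[-] asks=[-]
After op 4 [order #3] limit_buy(price=105, qty=4): fills=none; bids=[#3:4@105] asks=[-]
After op 5 cancel(order #3): fills=none; bids=[-] asks=[-]
After op 6 [order #4] market_buy(qty=3): fills=none; bids=[-] asks=[-]
After op 7 [order #5] limit_buy(price=97, qty=2): fills=none; bids=[#5:2@97] asks=[-]
After op 8 [order #6] limit_sell(price=97, qty=6): fills=#5x#6:2@97; bids=[-] asks=[#6:4@97]
After op 9 [order #7] limit_buy(price=100, qty=1): fills=#7x#6:1@97; bids=[-] asks=[#6:3@97]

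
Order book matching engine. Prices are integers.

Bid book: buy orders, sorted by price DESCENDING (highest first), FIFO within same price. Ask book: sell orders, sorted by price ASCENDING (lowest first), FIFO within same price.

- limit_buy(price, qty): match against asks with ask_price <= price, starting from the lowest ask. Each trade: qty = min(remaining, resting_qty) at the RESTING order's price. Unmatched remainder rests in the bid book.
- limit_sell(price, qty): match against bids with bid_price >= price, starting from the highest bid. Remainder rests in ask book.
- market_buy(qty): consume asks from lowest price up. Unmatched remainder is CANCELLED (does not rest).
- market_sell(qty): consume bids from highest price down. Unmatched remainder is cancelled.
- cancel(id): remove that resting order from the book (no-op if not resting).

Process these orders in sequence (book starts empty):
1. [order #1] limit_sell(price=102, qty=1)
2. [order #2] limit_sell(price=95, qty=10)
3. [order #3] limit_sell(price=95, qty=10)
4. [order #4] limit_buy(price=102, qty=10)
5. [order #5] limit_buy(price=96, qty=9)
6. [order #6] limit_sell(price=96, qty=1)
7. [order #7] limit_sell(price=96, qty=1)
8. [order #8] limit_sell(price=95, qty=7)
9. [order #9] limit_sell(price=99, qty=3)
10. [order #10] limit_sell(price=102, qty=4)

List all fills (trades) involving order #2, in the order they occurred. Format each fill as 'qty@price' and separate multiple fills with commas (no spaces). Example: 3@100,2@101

After op 1 [order #1] limit_sell(price=102, qty=1): fills=none; bids=[-] asks=[#1:1@102]
After op 2 [order #2] limit_sell(price=95, qty=10): fills=none; bids=[-] asks=[#2:10@95 #1:1@102]
After op 3 [order #3] limit_sell(price=95, qty=10): fills=none; bids=[-] asks=[#2:10@95 #3:10@95 #1:1@102]
After op 4 [order #4] limit_buy(price=102, qty=10): fills=#4x#2:10@95; bids=[-] asks=[#3:10@95 #1:1@102]
After op 5 [order #5] limit_buy(price=96, qty=9): fills=#5x#3:9@95; bids=[-] asks=[#3:1@95 #1:1@102]
After op 6 [order #6] limit_sell(price=96, qty=1): fills=none; bids=[-] asks=[#3:1@95 #6:1@96 #1:1@102]
After op 7 [order #7] limit_sell(price=96, qty=1): fills=none; bids=[-] asks=[#3:1@95 #6:1@96 #7:1@96 #1:1@102]
After op 8 [order #8] limit_sell(price=95, qty=7): fills=none; bids=[-] asks=[#3:1@95 #8:7@95 #6:1@96 #7:1@96 #1:1@102]
After op 9 [order #9] limit_sell(price=99, qty=3): fills=none; bids=[-] asks=[#3:1@95 #8:7@95 #6:1@96 #7:1@96 #9:3@99 #1:1@102]
After op 10 [order #10] limit_sell(price=102, qty=4): fills=none; bids=[-] asks=[#3:1@95 #8:7@95 #6:1@96 #7:1@96 #9:3@99 #1:1@102 #10:4@102]

Answer: 10@95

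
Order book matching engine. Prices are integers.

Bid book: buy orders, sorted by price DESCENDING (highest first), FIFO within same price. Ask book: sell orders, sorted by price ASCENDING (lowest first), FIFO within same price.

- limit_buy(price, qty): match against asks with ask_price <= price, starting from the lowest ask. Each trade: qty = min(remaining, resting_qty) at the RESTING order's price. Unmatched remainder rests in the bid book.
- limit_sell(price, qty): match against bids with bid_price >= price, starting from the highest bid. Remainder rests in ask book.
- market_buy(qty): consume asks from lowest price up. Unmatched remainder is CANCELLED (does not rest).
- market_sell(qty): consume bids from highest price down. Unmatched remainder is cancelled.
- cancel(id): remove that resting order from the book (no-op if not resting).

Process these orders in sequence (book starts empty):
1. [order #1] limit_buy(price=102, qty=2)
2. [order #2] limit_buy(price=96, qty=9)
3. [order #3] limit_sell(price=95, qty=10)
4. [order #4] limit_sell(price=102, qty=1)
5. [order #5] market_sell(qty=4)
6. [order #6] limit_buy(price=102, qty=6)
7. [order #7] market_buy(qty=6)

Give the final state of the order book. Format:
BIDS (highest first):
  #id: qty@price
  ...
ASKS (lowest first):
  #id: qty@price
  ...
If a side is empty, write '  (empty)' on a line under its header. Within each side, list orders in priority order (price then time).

After op 1 [order #1] limit_buy(price=102, qty=2): fills=none; bids=[#1:2@102] asks=[-]
After op 2 [order #2] limit_buy(price=96, qty=9): fills=none; bids=[#1:2@102 #2:9@96] asks=[-]
After op 3 [order #3] limit_sell(price=95, qty=10): fills=#1x#3:2@102 #2x#3:8@96; bids=[#2:1@96] asks=[-]
After op 4 [order #4] limit_sell(price=102, qty=1): fills=none; bids=[#2:1@96] asks=[#4:1@102]
After op 5 [order #5] market_sell(qty=4): fills=#2x#5:1@96; bids=[-] asks=[#4:1@102]
After op 6 [order #6] limit_buy(price=102, qty=6): fills=#6x#4:1@102; bids=[#6:5@102] asks=[-]
After op 7 [order #7] market_buy(qty=6): fills=none; bids=[#6:5@102] asks=[-]

Answer: BIDS (highest first):
  #6: 5@102
ASKS (lowest first):
  (empty)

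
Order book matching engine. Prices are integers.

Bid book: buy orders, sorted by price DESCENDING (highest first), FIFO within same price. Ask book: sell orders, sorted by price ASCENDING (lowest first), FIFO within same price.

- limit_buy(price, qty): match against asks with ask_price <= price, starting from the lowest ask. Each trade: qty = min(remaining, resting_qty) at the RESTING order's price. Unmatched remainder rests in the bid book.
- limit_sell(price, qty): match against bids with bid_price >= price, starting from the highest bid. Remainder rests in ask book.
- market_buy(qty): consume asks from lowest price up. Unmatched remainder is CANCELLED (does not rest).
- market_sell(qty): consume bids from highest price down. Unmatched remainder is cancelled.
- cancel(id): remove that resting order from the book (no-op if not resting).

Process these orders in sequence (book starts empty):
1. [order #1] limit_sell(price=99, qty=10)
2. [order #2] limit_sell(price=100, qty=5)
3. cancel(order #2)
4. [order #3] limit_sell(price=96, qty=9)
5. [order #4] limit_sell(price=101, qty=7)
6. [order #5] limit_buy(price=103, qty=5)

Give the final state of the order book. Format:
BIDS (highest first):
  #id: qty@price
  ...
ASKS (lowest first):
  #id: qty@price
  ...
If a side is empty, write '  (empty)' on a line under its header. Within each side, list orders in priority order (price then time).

After op 1 [order #1] limit_sell(price=99, qty=10): fills=none; bids=[-] asks=[#1:10@99]
After op 2 [order #2] limit_sell(price=100, qty=5): fills=none; bids=[-] asks=[#1:10@99 #2:5@100]
After op 3 cancel(order #2): fills=none; bids=[-] asks=[#1:10@99]
After op 4 [order #3] limit_sell(price=96, qty=9): fills=none; bids=[-] asks=[#3:9@96 #1:10@99]
After op 5 [order #4] limit_sell(price=101, qty=7): fills=none; bids=[-] asks=[#3:9@96 #1:10@99 #4:7@101]
After op 6 [order #5] limit_buy(price=103, qty=5): fills=#5x#3:5@96; bids=[-] asks=[#3:4@96 #1:10@99 #4:7@101]

Answer: BIDS (highest first):
  (empty)
ASKS (lowest first):
  #3: 4@96
  #1: 10@99
  #4: 7@101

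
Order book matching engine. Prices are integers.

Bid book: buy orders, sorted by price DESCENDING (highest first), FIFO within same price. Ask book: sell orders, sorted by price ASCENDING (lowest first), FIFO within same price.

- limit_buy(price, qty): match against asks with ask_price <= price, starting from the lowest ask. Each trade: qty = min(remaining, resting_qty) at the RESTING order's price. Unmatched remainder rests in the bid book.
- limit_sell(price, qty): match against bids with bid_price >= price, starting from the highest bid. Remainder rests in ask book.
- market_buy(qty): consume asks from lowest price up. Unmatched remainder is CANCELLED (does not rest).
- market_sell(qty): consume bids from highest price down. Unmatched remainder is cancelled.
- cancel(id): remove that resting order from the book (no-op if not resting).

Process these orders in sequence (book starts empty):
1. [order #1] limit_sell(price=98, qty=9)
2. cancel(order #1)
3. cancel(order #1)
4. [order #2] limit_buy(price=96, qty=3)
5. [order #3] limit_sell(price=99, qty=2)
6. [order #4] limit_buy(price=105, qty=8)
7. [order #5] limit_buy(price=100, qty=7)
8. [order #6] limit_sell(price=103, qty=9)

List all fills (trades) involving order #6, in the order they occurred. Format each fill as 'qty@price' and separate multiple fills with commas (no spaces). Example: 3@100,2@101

Answer: 6@105

Derivation:
After op 1 [order #1] limit_sell(price=98, qty=9): fills=none; bids=[-] asks=[#1:9@98]
After op 2 cancel(order #1): fills=none; bids=[-] asks=[-]
After op 3 cancel(order #1): fills=none; bids=[-] asks=[-]
After op 4 [order #2] limit_buy(price=96, qty=3): fills=none; bids=[#2:3@96] asks=[-]
After op 5 [order #3] limit_sell(price=99, qty=2): fills=none; bids=[#2:3@96] asks=[#3:2@99]
After op 6 [order #4] limit_buy(price=105, qty=8): fills=#4x#3:2@99; bids=[#4:6@105 #2:3@96] asks=[-]
After op 7 [order #5] limit_buy(price=100, qty=7): fills=none; bids=[#4:6@105 #5:7@100 #2:3@96] asks=[-]
After op 8 [order #6] limit_sell(price=103, qty=9): fills=#4x#6:6@105; bids=[#5:7@100 #2:3@96] asks=[#6:3@103]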